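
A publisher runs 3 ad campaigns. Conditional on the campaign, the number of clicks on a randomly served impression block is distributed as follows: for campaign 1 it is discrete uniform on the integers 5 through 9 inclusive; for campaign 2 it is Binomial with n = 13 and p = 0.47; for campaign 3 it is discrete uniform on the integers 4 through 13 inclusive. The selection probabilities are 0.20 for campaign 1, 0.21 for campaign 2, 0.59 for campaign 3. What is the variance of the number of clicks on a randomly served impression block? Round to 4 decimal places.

6.9540

Per component, 1: μ=7, E[X²]=51; 2: μ=6.11, E[X²]=40.5704; 3: μ=8.5, E[X²]=80.5.
E[X] = 0.2·7 + 0.21·6.11 + 0.59·8.5 = 7.6981.
E[X²] = 0.2·51 + 0.21·40.5704 + 0.59·80.5 = 66.2148.
Var(X) = E[X²] − (E[X])² = 66.2148 − 59.2607 = 6.95404.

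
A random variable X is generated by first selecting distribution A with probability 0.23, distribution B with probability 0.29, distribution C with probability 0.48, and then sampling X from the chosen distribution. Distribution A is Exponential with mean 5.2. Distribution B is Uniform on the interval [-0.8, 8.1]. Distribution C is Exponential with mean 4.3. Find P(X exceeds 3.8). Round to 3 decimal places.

0.449

Conditional on each component, P(X > 3.8): A: 0.481538; B: 0.483146; C: 0.413242.
By total probability, P(X > 3.8) = 0.23·0.481538 + 0.29·0.483146 + 0.48·0.413242 = 0.449223.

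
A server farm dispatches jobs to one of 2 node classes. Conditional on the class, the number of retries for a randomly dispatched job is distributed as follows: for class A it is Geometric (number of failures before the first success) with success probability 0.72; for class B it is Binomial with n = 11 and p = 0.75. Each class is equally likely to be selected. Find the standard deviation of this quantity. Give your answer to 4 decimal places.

Per component, A: μ=0.388889, E[X²]=0.691358; B: μ=8.25, E[X²]=70.125.
E[X] = 0.5·0.388889 + 0.5·8.25 = 4.31944.
E[X²] = 0.5·0.691358 + 0.5·70.125 = 35.4082.
Var(X) = E[X²] − (E[X])² = 35.4082 − 18.6576 = 16.7506.
SD(X) = √16.7506 = 4.09275.

4.0927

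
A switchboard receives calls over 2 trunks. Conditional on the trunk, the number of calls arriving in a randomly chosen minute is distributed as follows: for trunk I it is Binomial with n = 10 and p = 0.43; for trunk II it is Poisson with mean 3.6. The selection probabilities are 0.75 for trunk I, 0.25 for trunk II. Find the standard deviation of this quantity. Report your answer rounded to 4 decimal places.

Per component, I: μ=4.3, E[X²]=20.941; II: μ=3.6, E[X²]=16.56.
E[X] = 0.75·4.3 + 0.25·3.6 = 4.125.
E[X²] = 0.75·20.941 + 0.25·16.56 = 19.8457.
Var(X) = E[X²] − (E[X])² = 19.8457 − 17.0156 = 2.83012.
SD(X) = √2.83012 = 1.6823.

1.6823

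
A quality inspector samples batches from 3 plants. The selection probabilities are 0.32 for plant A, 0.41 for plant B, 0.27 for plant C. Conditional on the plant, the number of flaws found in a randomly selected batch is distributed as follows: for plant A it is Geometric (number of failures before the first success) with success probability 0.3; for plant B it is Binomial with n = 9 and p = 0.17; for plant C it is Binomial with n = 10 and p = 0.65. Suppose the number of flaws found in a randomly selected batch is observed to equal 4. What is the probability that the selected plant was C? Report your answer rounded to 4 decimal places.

0.3172

Likelihoods P(X=4 | ·): A: 0.07203; B: 0.0414531; C: 0.0689098.
Posterior ∝ prior × likelihood. Numerator for C: 0.27·0.0689098 = 0.0186056.
Normalizing constant: 0.32·0.07203 + 0.41·0.0414531 + 0.27·0.0689098 = 0.058651.
P(C | observation) = 0.0186056 / 0.058651 = 0.317226.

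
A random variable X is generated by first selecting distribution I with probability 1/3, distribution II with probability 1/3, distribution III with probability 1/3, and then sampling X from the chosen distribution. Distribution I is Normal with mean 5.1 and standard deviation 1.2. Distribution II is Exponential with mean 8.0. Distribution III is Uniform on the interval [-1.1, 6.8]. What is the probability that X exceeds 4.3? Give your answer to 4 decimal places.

0.5494

Conditional on each component, P(X > 4.3): I: 0.747507; II: 0.584207; III: 0.316456.
By total probability, P(X > 4.3) = 0.333333·0.747507 + 0.333333·0.584207 + 0.333333·0.316456 = 0.54939.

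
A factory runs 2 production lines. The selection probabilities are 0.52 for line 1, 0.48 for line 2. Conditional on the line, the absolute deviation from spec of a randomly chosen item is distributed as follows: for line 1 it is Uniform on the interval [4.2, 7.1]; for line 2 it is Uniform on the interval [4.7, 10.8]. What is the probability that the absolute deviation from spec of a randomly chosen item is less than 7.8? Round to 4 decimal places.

Conditional on each line, P(X < 7.8): 1: 1; 2: 0.508197.
By total probability, P(X < 7.8) = 0.52·1 + 0.48·0.508197 = 0.763934.

0.7639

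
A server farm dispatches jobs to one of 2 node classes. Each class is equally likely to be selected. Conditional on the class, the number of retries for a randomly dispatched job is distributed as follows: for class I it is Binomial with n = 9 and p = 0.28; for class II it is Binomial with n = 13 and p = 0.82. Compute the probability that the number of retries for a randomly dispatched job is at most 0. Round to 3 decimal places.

Conditional on each class, P(X ≤ 0): I: 0.0519987; II: 2.0823e-10.
By total probability, P(X ≤ 0) = 0.5·0.0519987 + 0.5·2.0823e-10 = 0.0259993.

0.026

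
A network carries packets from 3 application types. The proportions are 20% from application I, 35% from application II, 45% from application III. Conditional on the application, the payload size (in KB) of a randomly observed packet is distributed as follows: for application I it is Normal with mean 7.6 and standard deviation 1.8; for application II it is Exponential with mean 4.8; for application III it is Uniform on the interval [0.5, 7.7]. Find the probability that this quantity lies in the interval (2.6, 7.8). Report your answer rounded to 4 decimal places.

Conditional on each application, P(2.6 < X < 7.8): I: 0.541499; II: 0.384866; III: 0.708333.
By total probability, P(2.6 < X < 7.8) = 0.2·0.541499 + 0.35·0.384866 + 0.45·0.708333 = 0.561753.

0.5618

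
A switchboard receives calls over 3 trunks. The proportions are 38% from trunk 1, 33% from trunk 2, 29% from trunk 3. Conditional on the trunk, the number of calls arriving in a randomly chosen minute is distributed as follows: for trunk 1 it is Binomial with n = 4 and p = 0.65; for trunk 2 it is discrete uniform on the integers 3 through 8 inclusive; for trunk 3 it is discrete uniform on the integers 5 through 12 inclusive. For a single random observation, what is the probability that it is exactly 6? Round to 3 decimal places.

0.091

Conditional on each trunk, P(X = 6): 1: 0; 2: 0.166667; 3: 0.125.
By total probability, P(X = 6) = 0.38·0 + 0.33·0.166667 + 0.29·0.125 = 0.09125.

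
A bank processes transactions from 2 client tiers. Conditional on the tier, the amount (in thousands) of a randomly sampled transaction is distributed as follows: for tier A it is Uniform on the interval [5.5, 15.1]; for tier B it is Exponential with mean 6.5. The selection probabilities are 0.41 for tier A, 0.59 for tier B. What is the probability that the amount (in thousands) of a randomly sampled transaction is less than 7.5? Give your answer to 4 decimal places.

0.4893

Conditional on each tier, P(X < 7.5): A: 0.208333; B: 0.684579.
By total probability, P(X < 7.5) = 0.41·0.208333 + 0.59·0.684579 = 0.489318.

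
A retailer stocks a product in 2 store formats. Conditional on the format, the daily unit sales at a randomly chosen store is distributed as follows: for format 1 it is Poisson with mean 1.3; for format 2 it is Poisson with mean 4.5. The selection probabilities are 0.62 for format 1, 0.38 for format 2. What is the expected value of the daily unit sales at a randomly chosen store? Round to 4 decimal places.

Component means — 1: 1.3; 2: 4.5.
E[X] = 0.62·1.3 + 0.38·4.5 = 2.516.

2.5160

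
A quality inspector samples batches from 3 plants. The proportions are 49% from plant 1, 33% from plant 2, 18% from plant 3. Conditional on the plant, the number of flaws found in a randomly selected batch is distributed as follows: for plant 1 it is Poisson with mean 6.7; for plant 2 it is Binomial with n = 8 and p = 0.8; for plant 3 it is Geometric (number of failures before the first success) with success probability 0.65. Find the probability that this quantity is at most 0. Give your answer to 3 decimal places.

Conditional on each plant, P(X ≤ 0): 1: 0.00123091; 2: 2.56e-06; 3: 0.65.
By total probability, P(X ≤ 0) = 0.49·0.00123091 + 0.33·2.56e-06 + 0.18·0.65 = 0.117604.

0.118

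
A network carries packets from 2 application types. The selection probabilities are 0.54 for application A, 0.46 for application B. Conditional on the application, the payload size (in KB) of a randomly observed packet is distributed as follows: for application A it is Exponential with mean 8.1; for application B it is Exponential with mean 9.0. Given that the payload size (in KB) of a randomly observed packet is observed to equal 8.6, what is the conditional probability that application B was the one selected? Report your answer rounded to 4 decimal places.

Likelihoods f(8.6 | ·): A: 0.0426985; B: 0.0427332.
Posterior ∝ prior × likelihood. Numerator for B: 0.46·0.0427332 = 0.0196573.
Normalizing constant: 0.54·0.0426985 + 0.46·0.0427332 = 0.0427144.
P(B | observation) = 0.0196573 / 0.0427144 = 0.460202.

0.4602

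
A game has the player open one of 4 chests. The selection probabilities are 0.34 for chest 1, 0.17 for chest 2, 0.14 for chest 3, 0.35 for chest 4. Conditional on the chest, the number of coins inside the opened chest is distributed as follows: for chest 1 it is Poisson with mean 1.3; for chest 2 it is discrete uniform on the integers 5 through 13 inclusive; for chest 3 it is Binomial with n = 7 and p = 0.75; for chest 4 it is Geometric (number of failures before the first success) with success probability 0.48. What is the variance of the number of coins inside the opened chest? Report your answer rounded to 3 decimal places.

11.639

Per component, 1: μ=1.3, E[X²]=2.99; 2: μ=9, E[X²]=87.6667; 3: μ=5.25, E[X²]=28.875; 4: μ=1.08333, E[X²]=3.43056.
E[X] = 0.34·1.3 + 0.17·9 + 0.14·5.25 + 0.35·1.08333 = 3.08617.
E[X²] = 0.34·2.99 + 0.17·87.6667 + 0.14·28.875 + 0.35·3.43056 = 21.1631.
Var(X) = E[X²] − (E[X])² = 21.1631 − 9.52442 = 11.6387.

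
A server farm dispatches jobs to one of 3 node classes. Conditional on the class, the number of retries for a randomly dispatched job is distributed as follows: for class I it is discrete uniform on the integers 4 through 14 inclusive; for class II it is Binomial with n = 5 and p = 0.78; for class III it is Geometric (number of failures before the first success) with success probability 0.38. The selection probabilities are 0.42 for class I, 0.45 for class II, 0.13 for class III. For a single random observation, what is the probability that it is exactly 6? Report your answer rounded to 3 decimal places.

0.041

Conditional on each class, P(X = 6): I: 0.0909091; II: 0; III: 0.0215841.
By total probability, P(X = 6) = 0.42·0.0909091 + 0.45·0 + 0.13·0.0215841 = 0.0409877.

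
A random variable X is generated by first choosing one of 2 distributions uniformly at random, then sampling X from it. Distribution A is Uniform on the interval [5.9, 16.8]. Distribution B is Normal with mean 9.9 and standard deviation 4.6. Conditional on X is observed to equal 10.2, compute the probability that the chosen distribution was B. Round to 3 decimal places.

0.485

Likelihoods f(10.2 | ·): A: 0.0917431; B: 0.0865423.
Posterior ∝ prior × likelihood. Numerator for B: 0.5·0.0865423 = 0.0432712.
Normalizing constant: 0.5·0.0917431 + 0.5·0.0865423 = 0.0891427.
P(B | observation) = 0.0432712 / 0.0891427 = 0.485414.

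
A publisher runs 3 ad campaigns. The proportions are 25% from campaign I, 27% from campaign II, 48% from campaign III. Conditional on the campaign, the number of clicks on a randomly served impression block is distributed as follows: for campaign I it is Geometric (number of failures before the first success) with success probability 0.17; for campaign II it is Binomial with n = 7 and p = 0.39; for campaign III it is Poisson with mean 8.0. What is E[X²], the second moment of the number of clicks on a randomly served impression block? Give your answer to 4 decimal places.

For each component E[X²] = Var + (mean)², giving I: 52.5571; II: 9.1182; III: 72.
Overall E[X²] = 0.25·52.5571 + 0.27·9.1182 + 0.48·72 = 50.1612.

50.1612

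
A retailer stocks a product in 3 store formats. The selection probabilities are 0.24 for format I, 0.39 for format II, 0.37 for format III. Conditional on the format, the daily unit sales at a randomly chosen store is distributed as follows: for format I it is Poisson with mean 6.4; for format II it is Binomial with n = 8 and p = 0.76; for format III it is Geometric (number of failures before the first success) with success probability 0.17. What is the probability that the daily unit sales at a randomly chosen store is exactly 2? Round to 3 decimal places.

Conditional on each format, P(X = 2): I: 0.0340287; II: 0.00309067; III: 0.117113.
By total probability, P(X = 2) = 0.24·0.0340287 + 0.39·0.00309067 + 0.37·0.117113 = 0.0527041.

0.053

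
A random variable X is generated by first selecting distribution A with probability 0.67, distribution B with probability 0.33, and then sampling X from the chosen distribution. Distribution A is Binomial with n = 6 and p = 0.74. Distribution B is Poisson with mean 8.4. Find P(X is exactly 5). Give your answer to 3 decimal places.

0.258

Conditional on each component, P(X = 5): A: 0.346165; B: 0.0783685.
By total probability, P(X = 5) = 0.67·0.346165 + 0.33·0.0783685 = 0.257792.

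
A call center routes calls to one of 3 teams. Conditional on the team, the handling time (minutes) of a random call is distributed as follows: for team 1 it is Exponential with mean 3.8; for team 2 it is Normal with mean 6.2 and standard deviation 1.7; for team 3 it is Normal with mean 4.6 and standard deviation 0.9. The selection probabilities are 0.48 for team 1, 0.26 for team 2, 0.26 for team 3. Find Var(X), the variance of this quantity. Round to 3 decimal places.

Per component, 1: μ=3.8, E[X²]=28.88; 2: μ=6.2, E[X²]=41.33; 3: μ=4.6, E[X²]=21.97.
E[X] = 0.48·3.8 + 0.26·6.2 + 0.26·4.6 = 4.632.
E[X²] = 0.48·28.88 + 0.26·41.33 + 0.26·21.97 = 30.3204.
Var(X) = E[X²] − (E[X])² = 30.3204 − 21.4554 = 8.86498.

8.865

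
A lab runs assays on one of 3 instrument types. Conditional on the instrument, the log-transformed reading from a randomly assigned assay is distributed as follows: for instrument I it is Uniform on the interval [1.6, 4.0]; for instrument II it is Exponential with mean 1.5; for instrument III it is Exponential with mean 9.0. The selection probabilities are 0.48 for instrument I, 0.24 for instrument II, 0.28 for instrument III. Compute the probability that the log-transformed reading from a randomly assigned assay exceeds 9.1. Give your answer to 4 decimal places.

Conditional on each instrument, P(X > 9.1): I: 0; II: 0.00231889; III: 0.363815.
By total probability, P(X > 9.1) = 0.48·0 + 0.24·0.00231889 + 0.28·0.363815 = 0.102425.

0.1024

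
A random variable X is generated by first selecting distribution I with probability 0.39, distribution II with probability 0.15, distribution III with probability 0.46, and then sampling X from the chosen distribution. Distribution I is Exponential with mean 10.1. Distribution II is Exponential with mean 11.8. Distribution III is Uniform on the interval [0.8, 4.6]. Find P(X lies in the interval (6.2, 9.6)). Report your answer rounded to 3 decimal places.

0.083

Conditional on each component, P(6.2 < X < 9.6): I: 0.154707; II: 0.148027; III: 0.
By total probability, P(6.2 < X < 9.6) = 0.39·0.154707 + 0.15·0.148027 + 0.46·0 = 0.0825399.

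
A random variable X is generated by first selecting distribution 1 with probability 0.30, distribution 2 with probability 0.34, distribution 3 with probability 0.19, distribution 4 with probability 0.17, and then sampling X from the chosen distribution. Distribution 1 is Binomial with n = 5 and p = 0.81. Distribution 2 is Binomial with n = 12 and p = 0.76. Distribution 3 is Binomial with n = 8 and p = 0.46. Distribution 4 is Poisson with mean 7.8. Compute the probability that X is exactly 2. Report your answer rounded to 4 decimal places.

0.0435

Conditional on each component, P(X = 2): 1: 0.0450019; 2: 2.41704e-05; 3: 0.146905; 4: 0.0124641.
By total probability, P(X = 2) = 0.3·0.0450019 + 0.34·2.41704e-05 + 0.19·0.146905 + 0.17·0.0124641 = 0.0435396.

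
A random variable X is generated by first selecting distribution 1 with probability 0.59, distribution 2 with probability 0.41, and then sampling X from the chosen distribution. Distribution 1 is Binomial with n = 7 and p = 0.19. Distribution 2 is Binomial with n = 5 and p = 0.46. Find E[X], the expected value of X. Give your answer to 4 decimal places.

Component means — 1: 1.33; 2: 2.3.
E[X] = 0.59·1.33 + 0.41·2.3 = 1.7277.

1.7277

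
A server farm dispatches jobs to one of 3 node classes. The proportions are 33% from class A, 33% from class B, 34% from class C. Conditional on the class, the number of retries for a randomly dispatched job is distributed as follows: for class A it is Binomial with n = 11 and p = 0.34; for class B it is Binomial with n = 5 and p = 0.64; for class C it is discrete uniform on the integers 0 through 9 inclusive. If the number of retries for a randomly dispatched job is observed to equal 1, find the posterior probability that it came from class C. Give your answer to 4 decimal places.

0.4782

Likelihoods P(X=1 | ·): A: 0.0586558; B: 0.0537477; C: 0.1.
Posterior ∝ prior × likelihood. Numerator for C: 0.34·0.1 = 0.034.
Normalizing constant: 0.33·0.0586558 + 0.33·0.0537477 + 0.34·0.1 = 0.0710932.
P(C | observation) = 0.034 / 0.0710932 = 0.478246.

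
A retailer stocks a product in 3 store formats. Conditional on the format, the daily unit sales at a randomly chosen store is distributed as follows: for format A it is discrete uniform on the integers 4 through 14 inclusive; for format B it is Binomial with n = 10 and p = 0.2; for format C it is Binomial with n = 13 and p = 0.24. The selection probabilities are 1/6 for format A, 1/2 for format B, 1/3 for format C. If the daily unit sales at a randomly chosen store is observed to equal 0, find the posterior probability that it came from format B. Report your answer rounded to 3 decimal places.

0.851

Likelihoods P(X=0 | ·): A: 0; B: 0.107374; C: 0.0282213.
Posterior ∝ prior × likelihood. Numerator for B: 0.5·0.107374 = 0.0536871.
Normalizing constant: 0.166667·0 + 0.5·0.107374 + 0.333333·0.0282213 = 0.0630942.
P(B | observation) = 0.0536871 / 0.0630942 = 0.850904.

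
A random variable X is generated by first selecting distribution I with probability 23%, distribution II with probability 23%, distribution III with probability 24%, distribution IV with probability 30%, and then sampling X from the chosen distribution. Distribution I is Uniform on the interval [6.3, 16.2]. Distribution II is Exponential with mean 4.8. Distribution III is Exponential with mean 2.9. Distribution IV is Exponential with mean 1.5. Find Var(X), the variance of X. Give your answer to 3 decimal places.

23.572

Per component, I: μ=11.25, E[X²]=134.73; II: μ=4.8, E[X²]=46.08; III: μ=2.9, E[X²]=16.82; IV: μ=1.5, E[X²]=4.5.
E[X] = 0.23·11.25 + 0.23·4.8 + 0.24·2.9 + 0.3·1.5 = 4.8375.
E[X²] = 0.23·134.73 + 0.23·46.08 + 0.24·16.82 + 0.3·4.5 = 46.9731.
Var(X) = E[X²] − (E[X])² = 46.9731 − 23.4014 = 23.5717.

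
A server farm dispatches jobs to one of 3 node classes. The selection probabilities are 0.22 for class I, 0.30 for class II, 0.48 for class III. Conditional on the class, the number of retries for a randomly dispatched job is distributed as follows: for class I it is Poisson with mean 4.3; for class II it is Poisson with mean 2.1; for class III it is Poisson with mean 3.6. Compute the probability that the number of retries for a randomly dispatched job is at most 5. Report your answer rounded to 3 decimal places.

Conditional on each class, P(X ≤ 5): I: 0.736663; II: 0.979551; III: 0.844119.
By total probability, P(X ≤ 5) = 0.22·0.736663 + 0.3·0.979551 + 0.48·0.844119 = 0.861108.

0.861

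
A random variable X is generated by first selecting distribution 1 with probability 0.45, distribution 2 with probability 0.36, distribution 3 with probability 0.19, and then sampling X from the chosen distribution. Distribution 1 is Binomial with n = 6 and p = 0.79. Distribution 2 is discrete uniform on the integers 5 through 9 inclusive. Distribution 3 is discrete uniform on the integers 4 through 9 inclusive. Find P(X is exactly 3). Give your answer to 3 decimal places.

0.041

Conditional on each component, P(X = 3): 1: 0.0913207; 2: 0; 3: 0.
By total probability, P(X = 3) = 0.45·0.0913207 + 0.36·0 + 0.19·0 = 0.0410943.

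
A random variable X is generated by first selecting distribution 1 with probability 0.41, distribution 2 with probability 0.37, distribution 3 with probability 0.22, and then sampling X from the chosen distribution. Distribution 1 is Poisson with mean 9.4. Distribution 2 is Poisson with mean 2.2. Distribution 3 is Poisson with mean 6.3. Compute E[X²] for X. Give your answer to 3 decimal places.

For each component E[X²] = Var + (mean)², giving 1: 97.76; 2: 7.04; 3: 45.99.
Overall E[X²] = 0.41·97.76 + 0.37·7.04 + 0.22·45.99 = 52.8042.

52.804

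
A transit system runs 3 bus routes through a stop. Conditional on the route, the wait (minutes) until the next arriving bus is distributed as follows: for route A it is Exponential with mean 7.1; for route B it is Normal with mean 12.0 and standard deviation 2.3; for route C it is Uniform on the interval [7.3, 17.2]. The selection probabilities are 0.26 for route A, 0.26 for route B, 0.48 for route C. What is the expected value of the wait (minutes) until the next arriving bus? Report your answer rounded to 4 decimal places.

10.8460

Component means — A: 7.1; B: 12; C: 12.25.
E[X] = 0.26·7.1 + 0.26·12 + 0.48·12.25 = 10.846.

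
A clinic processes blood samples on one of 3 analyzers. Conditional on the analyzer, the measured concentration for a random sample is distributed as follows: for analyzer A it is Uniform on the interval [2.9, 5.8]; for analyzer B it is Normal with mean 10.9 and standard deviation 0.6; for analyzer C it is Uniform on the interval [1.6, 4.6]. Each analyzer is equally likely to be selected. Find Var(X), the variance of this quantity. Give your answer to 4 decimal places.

12.3042

Per component, A: μ=4.35, E[X²]=19.6233; B: μ=10.9, E[X²]=119.17; C: μ=3.1, E[X²]=10.36.
E[X] = 0.333333·4.35 + 0.333333·10.9 + 0.333333·3.1 = 6.11667.
E[X²] = 0.333333·19.6233 + 0.333333·119.17 + 0.333333·10.36 = 49.7178.
Var(X) = E[X²] − (E[X])² = 49.7178 − 37.4136 = 12.3042.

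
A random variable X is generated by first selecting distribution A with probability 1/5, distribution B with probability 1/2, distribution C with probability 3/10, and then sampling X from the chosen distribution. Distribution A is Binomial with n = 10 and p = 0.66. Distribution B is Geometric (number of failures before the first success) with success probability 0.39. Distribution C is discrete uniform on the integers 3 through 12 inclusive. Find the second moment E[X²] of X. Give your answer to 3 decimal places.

31.739

For each component E[X²] = Var + (mean)², giving A: 45.804; B: 6.45694; C: 64.5.
Overall E[X²] = 0.2·45.804 + 0.5·6.45694 + 0.3·64.5 = 31.7393.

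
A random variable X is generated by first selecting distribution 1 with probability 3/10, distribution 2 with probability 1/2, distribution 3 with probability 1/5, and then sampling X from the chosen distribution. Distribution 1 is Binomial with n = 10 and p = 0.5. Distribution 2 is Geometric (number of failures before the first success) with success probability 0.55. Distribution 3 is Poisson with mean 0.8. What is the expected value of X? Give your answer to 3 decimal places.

2.069

Component means — 1: 5; 2: 0.818182; 3: 0.8.
E[X] = 0.3·5 + 0.5·0.818182 + 0.2·0.8 = 2.06909.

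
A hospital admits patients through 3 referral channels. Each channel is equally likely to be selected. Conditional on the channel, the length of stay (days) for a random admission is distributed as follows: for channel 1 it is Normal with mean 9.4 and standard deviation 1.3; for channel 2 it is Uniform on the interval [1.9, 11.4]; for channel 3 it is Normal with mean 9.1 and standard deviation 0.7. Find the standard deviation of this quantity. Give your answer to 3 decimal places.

Per component, 1: μ=9.4, E[X²]=90.05; 2: μ=6.65, E[X²]=51.7433; 3: μ=9.1, E[X²]=83.3.
E[X] = 0.333333·9.4 + 0.333333·6.65 + 0.333333·9.1 = 8.38333.
E[X²] = 0.333333·90.05 + 0.333333·51.7433 + 0.333333·83.3 = 75.0311.
Var(X) = E[X²] − (E[X])² = 75.0311 − 70.2803 = 4.75083.
SD(X) = √4.75083 = 2.17964.

2.180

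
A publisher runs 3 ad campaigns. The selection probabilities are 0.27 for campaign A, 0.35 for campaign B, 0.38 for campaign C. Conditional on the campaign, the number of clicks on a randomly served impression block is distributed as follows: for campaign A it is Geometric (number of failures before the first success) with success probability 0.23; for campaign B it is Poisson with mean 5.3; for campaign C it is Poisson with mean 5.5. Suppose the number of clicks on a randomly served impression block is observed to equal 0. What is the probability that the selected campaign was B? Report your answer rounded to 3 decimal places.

0.027

Likelihoods P(X=0 | ·): A: 0.23; B: 0.00499159; C: 0.00408677.
Posterior ∝ prior × likelihood. Numerator for B: 0.35·0.00499159 = 0.00174706.
Normalizing constant: 0.27·0.23 + 0.35·0.00499159 + 0.38·0.00408677 = 0.0654.
P(B | observation) = 0.00174706 / 0.0654 = 0.0267134.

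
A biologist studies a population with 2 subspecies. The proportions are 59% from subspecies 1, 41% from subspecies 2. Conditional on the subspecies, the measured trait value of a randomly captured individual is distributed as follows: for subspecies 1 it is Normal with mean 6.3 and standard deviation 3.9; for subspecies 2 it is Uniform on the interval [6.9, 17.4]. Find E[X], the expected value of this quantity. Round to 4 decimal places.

8.6985

Component means — 1: 6.3; 2: 12.15.
E[X] = 0.59·6.3 + 0.41·12.15 = 8.6985.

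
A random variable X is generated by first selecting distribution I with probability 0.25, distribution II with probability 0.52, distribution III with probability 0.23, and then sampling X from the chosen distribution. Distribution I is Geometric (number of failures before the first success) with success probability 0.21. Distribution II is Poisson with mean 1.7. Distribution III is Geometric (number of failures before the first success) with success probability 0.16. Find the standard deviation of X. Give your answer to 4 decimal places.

Per component, I: μ=3.7619, E[X²]=32.0658; II: μ=1.7, E[X²]=4.59; III: μ=5.25, E[X²]=60.375.
E[X] = 0.25·3.7619 + 0.52·1.7 + 0.23·5.25 = 3.03198.
E[X²] = 0.25·32.0658 + 0.52·4.59 + 0.23·60.375 = 24.2895.
Var(X) = E[X²] − (E[X])² = 24.2895 − 9.19288 = 15.0966.
SD(X) = √15.0966 = 3.88544.

3.8854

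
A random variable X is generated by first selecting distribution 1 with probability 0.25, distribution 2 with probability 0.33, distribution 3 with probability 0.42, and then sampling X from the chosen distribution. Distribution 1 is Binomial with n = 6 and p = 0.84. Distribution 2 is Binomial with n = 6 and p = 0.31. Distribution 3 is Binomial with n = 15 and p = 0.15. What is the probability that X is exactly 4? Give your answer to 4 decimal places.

Conditional on each component, P(X = 4): 1: 0.191183; 2: 0.0659533; 3: 0.115639.
By total probability, P(X = 4) = 0.25·0.191183 + 0.33·0.0659533 + 0.42·0.115639 = 0.118129.

0.1181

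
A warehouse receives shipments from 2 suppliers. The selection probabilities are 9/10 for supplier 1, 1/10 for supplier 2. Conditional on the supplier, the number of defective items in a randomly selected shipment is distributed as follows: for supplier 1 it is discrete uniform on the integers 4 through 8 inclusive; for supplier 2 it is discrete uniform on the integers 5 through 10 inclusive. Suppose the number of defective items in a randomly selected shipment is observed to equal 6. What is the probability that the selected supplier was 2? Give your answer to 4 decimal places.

Likelihoods P(X=6 | ·): 1: 0.2; 2: 0.166667.
Posterior ∝ prior × likelihood. Numerator for 2: 0.1·0.166667 = 0.0166667.
Normalizing constant: 0.9·0.2 + 0.1·0.166667 = 0.196667.
P(2 | observation) = 0.0166667 / 0.196667 = 0.0847458.

0.0847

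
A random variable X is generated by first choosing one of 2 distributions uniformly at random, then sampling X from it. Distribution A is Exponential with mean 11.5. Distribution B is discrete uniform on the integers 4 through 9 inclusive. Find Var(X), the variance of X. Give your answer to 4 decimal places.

Per component, A: μ=11.5, E[X²]=264.5; B: μ=6.5, E[X²]=45.1667.
E[X] = 0.5·11.5 + 0.5·6.5 = 9.
E[X²] = 0.5·264.5 + 0.5·45.1667 = 154.833.
Var(X) = E[X²] − (E[X])² = 154.833 − 81 = 73.8333.

73.8333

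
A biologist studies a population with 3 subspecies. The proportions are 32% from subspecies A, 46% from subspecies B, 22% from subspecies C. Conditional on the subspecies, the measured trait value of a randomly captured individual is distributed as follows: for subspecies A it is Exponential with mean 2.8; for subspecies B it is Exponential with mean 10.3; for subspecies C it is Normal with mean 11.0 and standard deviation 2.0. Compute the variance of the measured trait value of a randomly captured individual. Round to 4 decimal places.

Per component, A: μ=2.8, E[X²]=15.68; B: μ=10.3, E[X²]=212.18; C: μ=11, E[X²]=125.
E[X] = 0.32·2.8 + 0.46·10.3 + 0.22·11 = 8.054.
E[X²] = 0.32·15.68 + 0.46·212.18 + 0.22·125 = 130.12.
Var(X) = E[X²] − (E[X])² = 130.12 − 64.8669 = 65.2535.

65.2535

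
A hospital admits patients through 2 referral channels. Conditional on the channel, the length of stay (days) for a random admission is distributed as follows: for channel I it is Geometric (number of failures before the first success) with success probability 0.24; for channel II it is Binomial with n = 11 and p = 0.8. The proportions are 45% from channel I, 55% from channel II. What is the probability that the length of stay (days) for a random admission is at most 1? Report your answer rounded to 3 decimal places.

Conditional on each channel, P(X ≤ 1): I: 0.4224; II: 9.216e-07.
By total probability, P(X ≤ 1) = 0.45·0.4224 + 0.55·9.216e-07 = 0.190081.

0.190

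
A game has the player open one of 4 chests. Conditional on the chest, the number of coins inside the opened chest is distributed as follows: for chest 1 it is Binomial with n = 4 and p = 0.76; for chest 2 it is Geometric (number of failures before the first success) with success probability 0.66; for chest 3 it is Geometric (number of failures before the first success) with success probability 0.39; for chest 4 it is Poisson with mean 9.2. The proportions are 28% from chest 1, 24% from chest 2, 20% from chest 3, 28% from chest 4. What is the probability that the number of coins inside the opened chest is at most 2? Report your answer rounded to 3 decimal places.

Conditional on each chest, P(X ≤ 2): 1: 0.244961; 2: 0.960696; 3: 0.773019; 4: 0.00530659.
By total probability, P(X ≤ 2) = 0.28·0.244961 + 0.24·0.960696 + 0.2·0.773019 + 0.28·0.00530659 = 0.455246.

0.455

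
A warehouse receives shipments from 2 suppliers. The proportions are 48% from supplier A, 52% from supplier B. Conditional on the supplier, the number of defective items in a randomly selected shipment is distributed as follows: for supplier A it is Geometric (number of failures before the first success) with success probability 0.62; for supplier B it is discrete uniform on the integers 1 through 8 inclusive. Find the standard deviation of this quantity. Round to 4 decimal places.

2.6412

Per component, A: μ=0.612903, E[X²]=1.3642; B: μ=4.5, E[X²]=25.5.
E[X] = 0.48·0.612903 + 0.52·4.5 = 2.63419.
E[X²] = 0.48·1.3642 + 0.52·25.5 = 13.9148.
Var(X) = E[X²] − (E[X])² = 13.9148 − 6.93898 = 6.97584.
SD(X) = √6.97584 = 2.64118.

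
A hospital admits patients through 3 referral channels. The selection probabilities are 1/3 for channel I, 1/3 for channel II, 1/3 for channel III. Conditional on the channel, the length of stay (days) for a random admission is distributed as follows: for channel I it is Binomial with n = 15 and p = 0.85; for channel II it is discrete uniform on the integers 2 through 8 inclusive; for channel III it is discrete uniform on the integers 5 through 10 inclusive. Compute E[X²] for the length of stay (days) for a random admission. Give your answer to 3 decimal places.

84.214

For each component E[X²] = Var + (mean)², giving I: 164.475; II: 29; III: 59.1667.
Overall E[X²] = 0.333333·164.475 + 0.333333·29 + 0.333333·59.1667 = 84.2139.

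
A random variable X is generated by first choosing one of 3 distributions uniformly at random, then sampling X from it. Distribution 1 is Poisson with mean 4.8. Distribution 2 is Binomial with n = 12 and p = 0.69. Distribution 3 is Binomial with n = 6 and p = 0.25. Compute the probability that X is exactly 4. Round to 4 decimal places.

0.0749

Conditional on each component, P(X = 4): 1: 0.182029; 2: 0.00956963; 3: 0.032959.
By total probability, P(X = 4) = 0.333333·0.182029 + 0.333333·0.00956963 + 0.333333·0.032959 = 0.0748525.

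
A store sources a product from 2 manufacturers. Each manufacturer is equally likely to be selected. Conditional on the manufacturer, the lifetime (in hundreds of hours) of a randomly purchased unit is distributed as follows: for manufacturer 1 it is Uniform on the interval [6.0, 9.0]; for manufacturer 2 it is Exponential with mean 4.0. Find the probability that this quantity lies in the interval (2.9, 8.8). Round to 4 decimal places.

Conditional on each manufacturer, P(2.9 < X < 8.8): 1: 0.933333; 2: 0.373521.
By total probability, P(2.9 < X < 8.8) = 0.5·0.933333 + 0.5·0.373521 = 0.653427.

0.6534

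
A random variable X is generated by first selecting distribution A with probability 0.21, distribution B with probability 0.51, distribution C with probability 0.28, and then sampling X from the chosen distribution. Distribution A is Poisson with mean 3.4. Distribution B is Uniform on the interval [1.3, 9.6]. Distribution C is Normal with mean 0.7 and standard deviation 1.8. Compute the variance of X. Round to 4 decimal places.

8.6497

Per component, A: μ=3.4, E[X²]=14.96; B: μ=5.45, E[X²]=35.4433; C: μ=0.7, E[X²]=3.73.
E[X] = 0.21·3.4 + 0.51·5.45 + 0.28·0.7 = 3.6895.
E[X²] = 0.21·14.96 + 0.51·35.4433 + 0.28·3.73 = 22.2621.
Var(X) = E[X²] − (E[X])² = 22.2621 − 13.6124 = 8.64969.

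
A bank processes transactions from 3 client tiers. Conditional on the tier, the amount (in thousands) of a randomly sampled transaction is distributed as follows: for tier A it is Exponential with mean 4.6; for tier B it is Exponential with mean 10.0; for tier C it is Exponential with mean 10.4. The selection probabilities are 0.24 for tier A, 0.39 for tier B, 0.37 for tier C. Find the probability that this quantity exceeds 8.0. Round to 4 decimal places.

0.3888

Conditional on each tier, P(X > 8.0): A: 0.175673; B: 0.449329; C: 0.463369.
By total probability, P(X > 8.0) = 0.24·0.175673 + 0.39·0.449329 + 0.37·0.463369 = 0.388847.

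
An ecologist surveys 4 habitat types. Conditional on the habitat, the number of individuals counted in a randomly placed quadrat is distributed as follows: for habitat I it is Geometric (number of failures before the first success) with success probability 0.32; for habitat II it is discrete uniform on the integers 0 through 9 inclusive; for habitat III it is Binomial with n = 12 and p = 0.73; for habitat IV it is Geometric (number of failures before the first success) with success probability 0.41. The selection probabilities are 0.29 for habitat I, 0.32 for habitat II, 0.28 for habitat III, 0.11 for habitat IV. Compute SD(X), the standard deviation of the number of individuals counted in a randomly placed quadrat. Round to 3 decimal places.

Per component, I: μ=2.125, E[X²]=11.1562; II: μ=4.5, E[X²]=28.5; III: μ=8.76, E[X²]=79.1028; IV: μ=1.43902, E[X²]=5.58061.
E[X] = 0.29·2.125 + 0.32·4.5 + 0.28·8.76 + 0.11·1.43902 = 4.66734.
E[X²] = 0.29·11.1562 + 0.32·28.5 + 0.28·79.1028 + 0.11·5.58061 = 35.118.
Var(X) = E[X²] − (E[X])² = 35.118 − 21.7841 = 13.3339.
SD(X) = √13.3339 = 3.65156.

3.652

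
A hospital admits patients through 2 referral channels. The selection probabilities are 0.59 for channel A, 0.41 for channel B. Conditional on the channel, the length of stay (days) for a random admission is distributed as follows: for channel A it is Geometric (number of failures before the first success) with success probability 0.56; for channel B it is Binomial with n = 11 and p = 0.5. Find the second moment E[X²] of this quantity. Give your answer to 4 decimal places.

For each component E[X²] = Var + (mean)², giving A: 2.02041; B: 33.
Overall E[X²] = 0.59·2.02041 + 0.41·33 = 14.722.

14.7220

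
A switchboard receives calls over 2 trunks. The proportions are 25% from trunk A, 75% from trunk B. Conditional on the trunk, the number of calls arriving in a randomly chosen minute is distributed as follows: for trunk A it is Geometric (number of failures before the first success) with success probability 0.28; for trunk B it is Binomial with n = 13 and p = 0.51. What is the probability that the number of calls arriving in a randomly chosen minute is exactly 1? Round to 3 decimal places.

Conditional on each trunk, P(X = 1): A: 0.2016; B: 0.00127018.
By total probability, P(X = 1) = 0.25·0.2016 + 0.75·0.00127018 = 0.0513526.

0.051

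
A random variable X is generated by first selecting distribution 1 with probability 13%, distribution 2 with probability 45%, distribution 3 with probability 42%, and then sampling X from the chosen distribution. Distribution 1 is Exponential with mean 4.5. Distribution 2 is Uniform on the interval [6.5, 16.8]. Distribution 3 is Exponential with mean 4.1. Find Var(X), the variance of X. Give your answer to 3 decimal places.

27.444

Per component, 1: μ=4.5, E[X²]=40.5; 2: μ=11.65, E[X²]=144.563; 3: μ=4.1, E[X²]=33.62.
E[X] = 0.13·4.5 + 0.45·11.65 + 0.42·4.1 = 7.5495.
E[X²] = 0.13·40.5 + 0.45·144.563 + 0.42·33.62 = 84.4389.
Var(X) = E[X²] − (E[X])² = 84.4389 − 56.995 = 27.4439.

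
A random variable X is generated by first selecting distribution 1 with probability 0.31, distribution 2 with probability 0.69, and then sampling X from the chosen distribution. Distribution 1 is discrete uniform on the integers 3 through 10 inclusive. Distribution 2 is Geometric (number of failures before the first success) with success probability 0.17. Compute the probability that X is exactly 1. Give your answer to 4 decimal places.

Conditional on each component, P(X = 1): 1: 0; 2: 0.1411.
By total probability, P(X = 1) = 0.31·0 + 0.69·0.1411 = 0.097359.

0.0974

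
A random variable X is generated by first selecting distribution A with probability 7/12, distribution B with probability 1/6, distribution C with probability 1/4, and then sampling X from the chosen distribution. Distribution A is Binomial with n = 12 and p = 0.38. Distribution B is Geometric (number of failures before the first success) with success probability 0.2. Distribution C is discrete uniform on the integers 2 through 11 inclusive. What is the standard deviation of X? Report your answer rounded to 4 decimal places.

Per component, A: μ=4.56, E[X²]=23.6208; B: μ=4, E[X²]=36; C: μ=6.5, E[X²]=50.5.
E[X] = 0.583333·4.56 + 0.166667·4 + 0.25·6.5 = 4.95167.
E[X²] = 0.583333·23.6208 + 0.166667·36 + 0.25·50.5 = 32.4038.
Var(X) = E[X²] − (E[X])² = 32.4038 − 24.519 = 7.8848.
SD(X) = √7.8848 = 2.80799.

2.8080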